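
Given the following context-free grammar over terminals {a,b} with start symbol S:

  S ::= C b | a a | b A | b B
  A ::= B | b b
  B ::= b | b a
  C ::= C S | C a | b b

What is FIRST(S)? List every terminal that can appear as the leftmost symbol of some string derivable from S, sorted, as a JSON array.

FIRST iteration:
[1]
  A via A→b b: +{b}
  B via B→b: +{b}
  C via C→b b: +{b}
  S via S→C b: +{b}
  S via S→a a: +{a}
  FIRST[S]={a,b}  FIRST[A]={b}  FIRST[B]={b}  FIRST[C]={b}
[2] done
  FIRST[S]={a,b}  FIRST[A]={b}  FIRST[B]={b}  FIRST[C]={b}

FIRST(S) = ["a", "b"]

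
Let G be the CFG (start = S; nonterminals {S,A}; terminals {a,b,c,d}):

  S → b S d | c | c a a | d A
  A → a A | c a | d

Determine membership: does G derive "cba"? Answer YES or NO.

Convert to CNF:
  S -> T1 X5 | T2 X4 | T3 A | c
  A -> T0 A | T1 T0 | d
  T0 -> a
  T1 -> c
  T2 -> b
  T3 -> d
  X4 -> S T3
  X5 -> T0 T0

CYK table (by increasing span):
  cell(0,0) c: {S,T1}  orig:{S}
  cell(1,1) b: {T2}  orig:{}
  cell(2,2) a: {T0}  orig:{}
  cell(0,1) cb: ∅
  cell(1,2) ba: ∅
  cell(0,2) cba: ∅

S ∉ T[0,2] ⇒ NO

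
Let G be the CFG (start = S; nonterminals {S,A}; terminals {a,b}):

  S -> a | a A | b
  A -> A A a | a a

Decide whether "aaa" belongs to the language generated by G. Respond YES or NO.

Convert to CNF:
  S -> T0 A | a | b
  A -> A X1 | T0 T0
  T0 -> a
  X1 -> A T0

CYK table (by increasing span):
  [0..0]={S,T0}  "a"  orig:{S}
  [1..1]={S,T0}  "a"  orig:{S}
  [2..2]={S,T0}  "a"  orig:{S}
  [0..1]={A}  "aa"
  [1..2]={A}  "aa"
  [0..2]={S,X1}  "aaa"  orig:{S}

S ∈ T[0,2] ⇒ YES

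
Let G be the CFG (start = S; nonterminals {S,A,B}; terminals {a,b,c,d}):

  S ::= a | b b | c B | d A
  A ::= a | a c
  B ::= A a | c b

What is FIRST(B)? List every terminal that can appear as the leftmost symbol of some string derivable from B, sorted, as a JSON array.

FIRST sets, iterate to fixpoint:
round 1:
  A via A→a: +{a}
  B via B→A a: +{a}
  B via B→c b: +{c}
  S via S→a: +{a}
  S via S→b b: +{b}
  S via S→c B: +{c}
  S via S→d A: +{d}
  FIRST(S)={a,b,c,d}  FIRST(A)={a}  FIRST(B)={a,c}
round 2: (stable)
  FIRST(S)={a,b,c,d}  FIRST(A)={a}  FIRST(B)={a,c}

FIRST(B) = ["a", "c"]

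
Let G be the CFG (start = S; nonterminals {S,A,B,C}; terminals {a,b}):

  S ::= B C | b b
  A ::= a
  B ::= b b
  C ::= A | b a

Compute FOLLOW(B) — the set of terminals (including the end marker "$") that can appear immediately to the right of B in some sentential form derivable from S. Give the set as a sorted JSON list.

FIRST iteration:
[1]
  A via A→a: +{a}
  B via B→b b: +{b}
  C via C→A: +{a}
  C via C→b a: +{b}
  S via S→B C: +{b}
  FIRST(S)={b}  FIRST(A)={a}  FIRST(B)={b}  FIRST(C)={a,b}
[2] — fixpoint
  FIRST(S)={b}  FIRST(A)={a}  FIRST(B)={b}  FIRST(C)={a,b}

FOLLOW sets:
initialize: $ ∈ FOLLOW(S)
iter 1:
  S→B C: FOLLOW(B) ⊇ FIRST(C) = {a,b}; new: +{a,b}
  S→B C: FOLLOW(C) ⊇ FOLLOW(S) ⊇ {$}; new: +{$}
  FOLLOW[S]={$}  FOLLOW[A]={}  FOLLOW[B]={a,b}  FOLLOW[C]={$}
iter 2:
  C→A: FOLLOW(A) ⊇ FOLLOW(C) ⊇ {$}; new: +{$}
  FOLLOW[S]={$}  FOLLOW[A]={$}  FOLLOW[B]={a,b}  FOLLOW[C]={$}
iter 3: (no change)
  FOLLOW[S]={$}  FOLLOW[A]={$}  FOLLOW[B]={a,b}  FOLLOW[C]={$}

FOLLOW(B) = ["a", "b"]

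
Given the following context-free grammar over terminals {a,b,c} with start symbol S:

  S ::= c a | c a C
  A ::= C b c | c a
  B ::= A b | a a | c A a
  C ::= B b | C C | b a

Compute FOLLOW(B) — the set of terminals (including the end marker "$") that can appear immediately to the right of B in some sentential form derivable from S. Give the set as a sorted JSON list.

FIRST iteration:
iter 1:
  A via A→c a: +{c}
  B via B→A b: +{c}
  B via B→a a: +{a}
  C via C→B b: +{a,c}
  C via C→b a: +{b}
  S via S→c a: +{c}
  S: {c}  A: {c}  B: {a,c}  C: {a,b,c}
iter 2:
  A via A→C b c: +{a,b}
  B via B→A b: +{b}
  S: {c}  A: {a,b,c}  B: {a,b,c}  C: {a,b,c}
iter 3: done
  S: {c}  A: {a,b,c}  B: {a,b,c}  C: {a,b,c}

FOLLOW sets:
FOLLOW(S) := {$}
pass 1:
  A→C b c: FOLLOW(C) ⊇ FIRST(b) = {b}; new: +{b}
  B→A b: FOLLOW(A) ⊇ FIRST(b) = {b}; new: +{b}
  B→c A a: FOLLOW(A) ⊇ FIRST(a) = {a}; new: +{a}
  C→B b: FOLLOW(B) ⊇ FIRST(b) = {b}; new: +{b}
  C→C C: FOLLOW(C) ⊇ FIRST(C) = {a,b,c}; new: +{a,c}
  S→c a C: FOLLOW(C) ⊇ FOLLOW(S) ⊇ {$}; new: +{$}
  FOLLOW[S]={$}  FOLLOW[A]={a,b}  FOLLOW[B]={b}  FOLLOW[C]={$,a,b,c}
pass 2: (no change)
  FOLLOW[S]={$}  FOLLOW[A]={a,b}  FOLLOW[B]={b}  FOLLOW[C]={$,a,b,c}

FOLLOW(B) = ["b"]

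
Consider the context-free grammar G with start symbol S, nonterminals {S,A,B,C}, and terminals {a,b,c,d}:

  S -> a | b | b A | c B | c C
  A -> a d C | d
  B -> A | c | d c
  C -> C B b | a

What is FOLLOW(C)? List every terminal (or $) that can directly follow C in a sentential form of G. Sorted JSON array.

FIRST iteration:
round 1:
  A via A→a d C: +{a}
  A via A→d: +{d}
  B via B→A: +{a,d}
  B via B→c: +{c}
  C via C→a: +{a}
  S via S→a: +{a}
  S via S→b: +{b}
  S via S→c B: +{c}
  FIRST(S)={a,b,c}  FIRST(A)={a,d}  FIRST(B)={a,c,d}  FIRST(C)={a}
round 2: — fixpoint
  FIRST(S)={a,b,c}  FIRST(A)={a,d}  FIRST(B)={a,c,d}  FIRST(C)={a}

FOLLOW sets:
FOLLOW(S) := {$}
pass 1:
  C→C B b: FOLLOW(C) ⊇ FIRST(B) = {a,c,d}; new: +{a,c,d}
  C→C B b: FOLLOW(B) ⊇ FIRST(b) = {b}; new: +{b}
  S→b A: FOLLOW(A) ⊇ FOLLOW(S) ⊇ {$}; new: +{$}
  S→c B: FOLLOW(B) ⊇ FOLLOW(S) ⊇ {$}; new: +{$}
  S→c C: FOLLOW(C) ⊇ FOLLOW(S) ⊇ {$}; new: +{$}
  FOLLOW[S]={$}  FOLLOW[A]={$}  FOLLOW[B]={$,b}  FOLLOW[C]={$,a,c,d}
pass 2:
  B→A: FOLLOW(A) ⊇ FOLLOW(B) ⊇ {$,b}; new: +{b}
  FOLLOW[S]={$}  FOLLOW[A]={$,b}  FOLLOW[B]={$,b}  FOLLOW[C]={$,a,c,d}
pass 3:
  A→a d C: FOLLOW(C) ⊇ FOLLOW(A) ⊇ {$,b}; new: +{b}
  FOLLOW[S]={$}  FOLLOW[A]={$,b}  FOLLOW[B]={$,b}  FOLLOW[C]={$,a,b,c,d}
pass 4: — fixpoint
  FOLLOW[S]={$}  FOLLOW[A]={$,b}  FOLLOW[B]={$,b}  FOLLOW[C]={$,a,b,c,d}

FOLLOW(C) = ["$", "a", "b", "c", "d"]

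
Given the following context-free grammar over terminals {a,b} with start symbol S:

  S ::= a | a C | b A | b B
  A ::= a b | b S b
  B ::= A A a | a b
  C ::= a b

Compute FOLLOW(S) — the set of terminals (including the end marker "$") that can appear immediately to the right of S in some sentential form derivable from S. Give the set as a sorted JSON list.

FIRST iteration:
iter 1:
  A via A→a b: +{a}
  A via A→b S b: +{b}
  B via B→A A a: +{a,b}
  C via C→a b: +{a}
  S via S→a: +{a}
  S via S→b A: +{b}
  S: {a,b}  A: {a,b}  B: {a,b}  C: {a}
iter 2: — fixpoint
  S: {a,b}  A: {a,b}  B: {a,b}  C: {a}

FOLLOW sets:
FOLLOW(S) := {$}
[1]
  A→b S b: FOLLOW(S) ⊇ FIRST(b) = {b}; new: +{b}
  B→A A a: FOLLOW(A) ⊇ FIRST(A) = {a,b}; new: +{a,b}
  S→a C: FOLLOW(C) ⊇ FOLLOW(S) ⊇ {$,b}; new: +{$,b}
  S→b A: FOLLOW(A) ⊇ FOLLOW(S) ⊇ {$,b}; new: +{$}
  S→b B: FOLLOW(B) ⊇ FOLLOW(S) ⊇ {$,b}; new: +{$,b}
  S: {$,b}  A: {$,a,b}  B: {$,b}  C: {$,b}
[2] — fixpoint
  S: {$,b}  A: {$,a,b}  B: {$,b}  C: {$,b}

FOLLOW(S) = ["$", "b"]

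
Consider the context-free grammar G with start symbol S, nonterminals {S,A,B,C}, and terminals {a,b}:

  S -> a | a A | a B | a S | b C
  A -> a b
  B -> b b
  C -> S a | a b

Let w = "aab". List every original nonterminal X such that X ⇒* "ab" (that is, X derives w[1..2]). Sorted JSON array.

CNF form of G:
  S -> T0 A | T0 B | T0 S | T1 C | a
  A -> T0 T1
  B -> T1 T1
  C -> S T0 | T0 T1
  T0 -> a
  T1 -> b

CYK table (by increasing span), restricted to cells inside w[1..2]:
  [1..1]={S,T0}  "a"  orig:{S}
  [2..2]={T1}  "b"  orig:{}
  [1..2]={A,C}  "ab"

Original NTs in T[1,2] deriving "ab": ["A", "C"]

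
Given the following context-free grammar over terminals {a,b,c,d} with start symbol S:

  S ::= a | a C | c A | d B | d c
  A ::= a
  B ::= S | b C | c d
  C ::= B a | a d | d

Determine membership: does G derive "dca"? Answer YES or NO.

Convert to CNF:
  S -> T0 C | T2 A | T3 B | T3 T2 | a
  A -> a
  B -> T0 C | T1 C | T2 A | T2 T3 | T3 B | T3 T2 | a
  C -> B T0 | T0 T3 | d
  T0 -> a
  T1 -> b
  T2 -> c
  T3 -> d

CYK fill:
  T[0,0] 'd' = {C,T3}  orig:{C}
  T[1,1] 'c' = {T2}  orig:{}
  T[2,2] 'a' = {A,B,S,T0}  orig:{A,B,S}
  T[0,1] 'dc' = {B,S}
  T[1,2] 'ca' = {B,S}
  T[0,2] 'dca' = {B,C,S}

S ∈ T[0,2] ⇒ YES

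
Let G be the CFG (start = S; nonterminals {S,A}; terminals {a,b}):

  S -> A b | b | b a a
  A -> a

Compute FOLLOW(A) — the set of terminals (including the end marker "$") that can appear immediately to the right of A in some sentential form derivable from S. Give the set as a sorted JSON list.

FIRST sets, iterate to fixpoint:
iter 1:
  A via A→a: +{a}
  S via S→A b: +{a}
  S via S→b: +{b}
  FIRST[S]={a,b}  FIRST[A]={a}
iter 2: — fixpoint
  FIRST[S]={a,b}  FIRST[A]={a}

FOLLOW iteration:
FOLLOW(S) := {$}
[1]
  S→A b: FOLLOW(A) ⊇ FIRST(b) = {b}; new: +{b}
  FOLLOW[S]={$}  FOLLOW[A]={b}
[2] — fixpoint
  FOLLOW[S]={$}  FOLLOW[A]={b}

FOLLOW(A) = ["b"]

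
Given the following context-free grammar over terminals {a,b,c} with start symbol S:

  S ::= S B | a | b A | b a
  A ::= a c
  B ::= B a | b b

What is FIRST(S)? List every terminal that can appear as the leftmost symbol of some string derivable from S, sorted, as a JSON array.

Compute FIRST by fixpoint:
iter 1:
  A via A→a c: +{a}
  B via B→b b: +{b}
  S via S→a: +{a}
  S via S→b A: +{b}
  S: {a,b}  A: {a}  B: {b}
iter 2: (no change)
  S: {a,b}  A: {a}  B: {b}

FIRST(S) = ["a", "b"]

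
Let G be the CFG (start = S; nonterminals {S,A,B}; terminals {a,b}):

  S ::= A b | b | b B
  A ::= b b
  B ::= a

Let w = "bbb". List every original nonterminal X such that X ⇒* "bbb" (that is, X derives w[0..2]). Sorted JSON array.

Convert to CNF:
  S -> A T0 | T0 B | b
  A -> T0 T0
  B -> a
  T0 -> b

Fill CYK table bottom-up (cells [i..j] with 0 ≤ i ≤ j ≤ 2 only):
  cell(0,0) b: {S,T0}  orig:{S}
  cell(1,1) b: {S,T0}  orig:{S}
  cell(2,2) b: {S,T0}  orig:{S}
  cell(0,1) bb: {A}
  cell(1,2) bb: {A}
  cell(0,2) bbb: {S}

Original NTs in T[0,2] deriving "bbb": ["S"]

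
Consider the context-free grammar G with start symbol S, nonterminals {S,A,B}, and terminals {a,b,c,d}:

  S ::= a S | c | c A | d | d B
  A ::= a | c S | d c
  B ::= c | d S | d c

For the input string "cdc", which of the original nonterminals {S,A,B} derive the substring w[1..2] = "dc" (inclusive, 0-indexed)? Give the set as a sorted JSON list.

Convert to CNF:
  S -> T0 A | T1 B | T2 S | c | d
  A -> T0 S | T1 T0 | a
  B -> T1 S | T1 T0 | c
  T0 -> c
  T1 -> d
  T2 -> a

CYK fill, restricted to cells inside w[1..2]:
  cell(1,1) d: {S,T1}  orig:{S}
  cell(2,2) c: {B,S,T0}  orig:{B,S}
  cell(1,2) dc: {A,B,S}

Original NTs in T[1,2] deriving "dc": ["A", "B", "S"]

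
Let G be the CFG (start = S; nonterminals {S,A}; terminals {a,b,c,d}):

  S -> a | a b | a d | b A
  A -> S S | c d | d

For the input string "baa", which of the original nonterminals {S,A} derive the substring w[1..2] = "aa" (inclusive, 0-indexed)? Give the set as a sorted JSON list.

Convert to CNF:
  S -> T2 T1 | T2 T3 | T3 A | a
  A -> S S | T0 T1 | d
  T0 -> c
  T1 -> d
  T2 -> a
  T3 -> b

CYK fill (cells [i..j] with 1 ≤ i ≤ j ≤ 2 only):
  T[1,1] 'a' = {S,T2}  orig:{S}
  T[2,2] 'a' = {S,T2}  orig:{S}
  T[1,2] 'aa' = {A}

Original NTs in T[1,2] deriving "aa": ["A"]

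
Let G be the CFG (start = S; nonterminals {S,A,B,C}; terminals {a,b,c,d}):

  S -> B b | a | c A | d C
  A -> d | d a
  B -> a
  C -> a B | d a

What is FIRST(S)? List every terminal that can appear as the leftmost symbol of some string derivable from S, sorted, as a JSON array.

FIRST sets, iterate to fixpoint:
pass 1:
  A via A→d: +{d}
  B via B→a: +{a}
  C via C→a B: +{a}
  C via C→d a: +{d}
  S via S→B b: +{a}
  S via S→c A: +{c}
  S via S→d C: +{d}
  FIRST[S]={a,c,d}  FIRST[A]={d}  FIRST[B]={a}  FIRST[C]={a,d}
pass 2: done
  FIRST[S]={a,c,d}  FIRST[A]={d}  FIRST[B]={a}  FIRST[C]={a,d}

FIRST(S) = ["a", "c", "d"]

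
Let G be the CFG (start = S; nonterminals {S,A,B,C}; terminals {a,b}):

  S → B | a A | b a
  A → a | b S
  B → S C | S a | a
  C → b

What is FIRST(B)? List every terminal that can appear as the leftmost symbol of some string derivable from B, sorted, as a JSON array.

FIRST iteration:
round 1:
  A via A→a: +{a}
  A via A→b S: +{b}
  B via B→a: +{a}
  C via C→b: +{b}
  S via S→B: +{a}
  S via S→b a: +{b}
  S: {a,b}  A: {a,b}  B: {a}  C: {b}
round 2:
  B via B→S C: +{b}
  S: {a,b}  A: {a,b}  B: {a,b}  C: {b}
round 3: done
  S: {a,b}  A: {a,b}  B: {a,b}  C: {b}

FIRST(B) = ["a", "b"]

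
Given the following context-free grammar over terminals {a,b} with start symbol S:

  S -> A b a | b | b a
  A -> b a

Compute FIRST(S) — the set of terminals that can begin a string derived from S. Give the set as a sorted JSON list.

FIRST iteration:
[1]
  A via A→b a: +{b}
  S via S→A b a: +{b}
  S: {b}  A: {b}
[2] (stable)
  S: {b}  A: {b}

FIRST(S) = ["b"]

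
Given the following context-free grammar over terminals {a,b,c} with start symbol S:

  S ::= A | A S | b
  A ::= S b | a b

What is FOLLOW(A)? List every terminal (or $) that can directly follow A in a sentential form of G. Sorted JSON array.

FIRST iteration:
[1]
  A via A→a b: +{a}
  S via S→A: +{a}
  S via S→b: +{b}
  FIRST(S)={a,b}  FIRST(A)={a}
[2]
  A via A→S b: +{b}
  FIRST(S)={a,b}  FIRST(A)={a,b}
[3] — fixpoint
  FIRST(S)={a,b}  FIRST(A)={a,b}

FOLLOW sets:
seed FOLLOW(S) with $
round 1:
  A→S b: FOLLOW(S) ⊇ FIRST(b) = {b}; new: +{b}
  S→A: FOLLOW(A) ⊇ FOLLOW(S) ⊇ {$,b}; new: +{$,b}
  S→A S: FOLLOW(A) ⊇ FIRST(S) = {a,b}; new: +{a}
  FOLLOW(S)={$,b}  FOLLOW(A)={$,a,b}
round 2: (stable)
  FOLLOW(S)={$,b}  FOLLOW(A)={$,a,b}

FOLLOW(A) = ["$", "a", "b"]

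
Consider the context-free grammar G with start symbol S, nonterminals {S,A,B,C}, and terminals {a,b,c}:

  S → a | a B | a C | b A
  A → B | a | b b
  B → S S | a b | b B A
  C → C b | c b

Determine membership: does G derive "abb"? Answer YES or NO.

Convert to CNF:
  S -> T0 B | T0 C | T1 A | a
  A -> S S | T0 T1 | T1 T1 | T1 X3 | a
  B -> S S | T0 T1 | T1 X4
  C -> C T1 | T2 T1
  T0 -> a
  T1 -> b
  T2 -> c
  X3 -> B A
  X4 -> B A

Fill CYK table bottom-up:
  T[0,0] 'a' = {A,S,T0}  orig:{A,S}
  T[1,1] 'b' = {T1}  orig:{}
  T[2,2] 'b' = {T1}  orig:{}
  T[0,1] 'ab' = {A,B}
  T[1,2] 'bb' = {A}
  T[0,2] 'abb' = ∅

S ∉ T[0,2] ⇒ NO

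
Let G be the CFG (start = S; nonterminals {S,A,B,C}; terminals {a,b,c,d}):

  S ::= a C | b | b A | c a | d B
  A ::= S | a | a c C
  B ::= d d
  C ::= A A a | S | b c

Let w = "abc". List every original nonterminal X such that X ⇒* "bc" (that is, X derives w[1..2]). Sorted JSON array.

Convert to CNF:
  S -> T0 C | T1 T0 | T2 A | T3 B | b
  A -> T0 C | T0 X4 | T1 T0 | T2 A | T3 B | a | b
  B -> T3 T3
  C -> A X5 | T0 C | T1 T0 | T2 A | T2 T1 | T3 B | b
  T0 -> a
  T1 -> c
  T2 -> b
  T3 -> d
  X4 -> T1 C
  X5 -> A T0

Fill CYK table bottom-up — only the sub-triangle for w[1..2]:
  [1..1]={A,C,S,T2}  "b"  orig:{A,C,S}
  [2..2]={T1}  "c"  orig:{}
  [1..2]={C}  "bc"

Original NTs in T[1,2] deriving "bc": ["C"]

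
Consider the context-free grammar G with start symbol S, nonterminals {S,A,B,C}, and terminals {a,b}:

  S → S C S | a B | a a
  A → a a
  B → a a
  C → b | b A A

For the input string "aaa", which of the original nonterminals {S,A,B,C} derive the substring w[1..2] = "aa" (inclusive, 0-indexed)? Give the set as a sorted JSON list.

Convert to CNF:
  S -> S X3 | T0 B | T0 T0
  A -> T0 T0
  B -> T0 T0
  C -> T1 X2 | b
  T0 -> a
  T1 -> b
  X2 -> A A
  X3 -> C S

CYK fill (cells [i..j] with 1 ≤ i ≤ j ≤ 2 only):
  [1..1]={T0}  "a"  orig:{}
  [2..2]={T0}  "a"  orig:{}
  [1..2]={A,B,S}  "aa"

Original NTs in T[1,2] deriving "aa": ["A", "B", "S"]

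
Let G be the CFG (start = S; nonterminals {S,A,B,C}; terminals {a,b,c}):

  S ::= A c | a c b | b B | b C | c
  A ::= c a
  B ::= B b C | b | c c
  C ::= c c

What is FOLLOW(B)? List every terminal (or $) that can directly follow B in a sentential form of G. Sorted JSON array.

FIRST iteration:
iter 1:
  A via A→c a: +{c}
  B via B→b: +{b}
  B via B→c c: +{c}
  C via C→c c: +{c}
  S via S→A c: +{c}
  S via S→a c b: +{a}
  S via S→b B: +{b}
  FIRST[S]={a,b,c}  FIRST[A]={c}  FIRST[B]={b,c}  FIRST[C]={c}
iter 2: done
  FIRST[S]={a,b,c}  FIRST[A]={c}  FIRST[B]={b,c}  FIRST[C]={c}

Compute FOLLOW by fixpoint:
seed FOLLOW(S) with $
[1]
  B→B b C: FOLLOW(B) ⊇ FIRST(b) = {b}; new: +{b}
  B→B b C: FOLLOW(C) ⊇ FOLLOW(B) ⊇ {b}; new: +{b}
  S→A c: FOLLOW(A) ⊇ FIRST(c) = {c}; new: +{c}
  S→b B: FOLLOW(B) ⊇ FOLLOW(S) ⊇ {$}; new: +{$}
  S→b C: FOLLOW(C) ⊇ FOLLOW(S) ⊇ {$}; new: +{$}
  S: {$}  A: {c}  B: {$,b}  C: {$,b}
[2] (stable)
  S: {$}  A: {c}  B: {$,b}  C: {$,b}

FOLLOW(B) = ["$", "b"]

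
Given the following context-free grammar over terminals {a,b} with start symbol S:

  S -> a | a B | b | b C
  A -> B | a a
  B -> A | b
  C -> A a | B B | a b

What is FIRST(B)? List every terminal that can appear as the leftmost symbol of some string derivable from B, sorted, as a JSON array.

FIRST iteration:
[1]
  A via A→a a: +{a}
  B via B→A: +{a}
  B via B→b: +{b}
  C via C→A a: +{a}
  C via C→B B: +{b}
  S via S→a: +{a}
  S via S→b: +{b}
  FIRST(S)={a,b}  FIRST(A)={a}  FIRST(B)={a,b}  FIRST(C)={a,b}
[2]
  A via A→B: +{b}
  FIRST(S)={a,b}  FIRST(A)={a,b}  FIRST(B)={a,b}  FIRST(C)={a,b}
[3] done
  FIRST(S)={a,b}  FIRST(A)={a,b}  FIRST(B)={a,b}  FIRST(C)={a,b}

FIRST(B) = ["a", "b"]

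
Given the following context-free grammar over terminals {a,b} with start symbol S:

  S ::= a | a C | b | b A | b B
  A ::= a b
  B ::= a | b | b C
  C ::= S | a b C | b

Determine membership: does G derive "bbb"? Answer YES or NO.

CNF form of G:
  S -> T0 C | T1 A | T1 B | a | b
  A -> T0 T1
  B -> T1 C | a | b
  C -> T0 C | T0 X2 | T1 A | T1 B | a | b
  T0 -> a
  T1 -> b
  X2 -> T1 C

Fill CYK table bottom-up:
  T[0,0] 'b' = {B,C,S,T1}  orig:{B,C,S}
  T[1,1] 'b' = {B,C,S,T1}  orig:{B,C,S}
  T[2,2] 'b' = {B,C,S,T1}  orig:{B,C,S}
  T[0,1] 'bb' = {B,C,S,X2}  orig:{B,C,S}
  T[1,2] 'bb' = {B,C,S,X2}  orig:{B,C,S}
  T[0,2] 'bbb' = {B,C,S,X2}  orig:{B,C,S}

S ∈ T[0,2] ⇒ YES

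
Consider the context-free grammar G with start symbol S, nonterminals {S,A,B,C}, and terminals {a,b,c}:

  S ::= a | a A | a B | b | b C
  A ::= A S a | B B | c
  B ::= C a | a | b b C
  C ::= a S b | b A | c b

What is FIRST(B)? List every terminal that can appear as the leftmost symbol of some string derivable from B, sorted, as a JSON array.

Compute FIRST by fixpoint:
iter 1:
  A via A→c: +{c}
  B via B→a: +{a}
  B via B→b b C: +{b}
  C via C→a S b: +{a}
  C via C→b A: +{b}
  C via C→c b: +{c}
  S via S→a: +{a}
  S via S→b: +{b}
  FIRST(S)={a,b}  FIRST(A)={c}  FIRST(B)={a,b}  FIRST(C)={a,b,c}
iter 2:
  A via A→B B: +{a,b}
  B via B→C a: +{c}
  FIRST(S)={a,b}  FIRST(A)={a,b,c}  FIRST(B)={a,b,c}  FIRST(C)={a,b,c}
iter 3: (no change)
  FIRST(S)={a,b}  FIRST(A)={a,b,c}  FIRST(B)={a,b,c}  FIRST(C)={a,b,c}

FIRST(B) = ["a", "b", "c"]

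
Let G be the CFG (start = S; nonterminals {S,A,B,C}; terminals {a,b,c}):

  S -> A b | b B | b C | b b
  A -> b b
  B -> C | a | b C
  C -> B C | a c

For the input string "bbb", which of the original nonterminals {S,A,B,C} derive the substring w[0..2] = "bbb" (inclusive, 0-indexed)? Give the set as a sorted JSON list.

Convert to CNF:
  S -> A T0 | T0 B | T0 C | T0 T0
  A -> T0 T0
  B -> B C | T0 C | T1 T2 | a
  C -> B C | T1 T2
  T0 -> b
  T1 -> a
  T2 -> c

Fill CYK table bottom-up (cells [i..j] with 0 ≤ i ≤ j ≤ 2 only):
  cell(0,0) b: {T0}  orig:{}
  cell(1,1) b: {T0}  orig:{}
  cell(2,2) b: {T0}  orig:{}
  cell(0,1) bb: {A,S}
  cell(1,2) bb: {A,S}
  cell(0,2) bbb: {S}

Original NTs in T[0,2] deriving "bbb": ["S"]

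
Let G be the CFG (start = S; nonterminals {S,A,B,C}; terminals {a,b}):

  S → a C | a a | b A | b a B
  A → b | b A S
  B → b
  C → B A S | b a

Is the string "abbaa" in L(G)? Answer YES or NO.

Convert to CNF:
  S -> T0 A | T0 X4 | T1 C | T1 T1
  A -> T0 X2 | b
  B -> b
  C -> B X3 | T0 T1
  T0 -> b
  T1 -> a
  X2 -> A S
  X3 -> A S
  X4 -> T1 B

Fill CYK table bottom-up:
  cell(0,0) a: {T1}  orig:{}
  cell(1,1) b: {A,B,T0}  orig:{A,B}
  cell(2,2) b: {A,B,T0}  orig:{A,B}
  cell(3,3) a: {T1}  orig:{}
  cell(4,4) a: {T1}  orig:{}
  cell(0,1) ab: {X4}  orig:{}
  cell(1,2) bb: {S}
  cell(2,3) ba: {C}
  cell(3,4) aa: {S}
  cell(0,2) abb: ∅
  cell(1,3) bba: ∅
  cell(2,4) baa: {X2,X3}  orig:{}
  cell(0,3) abba: ∅
  cell(1,4) bbaa: {A,C}
  cell(0,4) abbaa: {S}

S ∈ T[0,4] ⇒ YES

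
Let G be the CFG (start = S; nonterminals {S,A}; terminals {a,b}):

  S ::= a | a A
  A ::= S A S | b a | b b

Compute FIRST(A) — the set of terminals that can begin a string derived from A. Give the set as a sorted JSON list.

Compute FIRST by fixpoint:
pass 1:
  A via A→b a: +{b}
  S via S→a: +{a}
  S: {a}  A: {b}
pass 2:
  A via A→S A S: +{a}
  S: {a}  A: {a,b}
pass 3: done
  S: {a}  A: {a,b}

FIRST(A) = ["a", "b"]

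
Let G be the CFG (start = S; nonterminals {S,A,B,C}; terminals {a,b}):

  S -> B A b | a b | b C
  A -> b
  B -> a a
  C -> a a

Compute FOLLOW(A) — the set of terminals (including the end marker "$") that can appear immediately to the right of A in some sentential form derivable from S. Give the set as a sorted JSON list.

Compute FIRST by fixpoint:
round 1:
  A via A→b: +{b}
  B via B→a a: +{a}
  C via C→a a: +{a}
  S via S→B A b: +{a}
  S via S→b C: +{b}
  FIRST[S]={a,b}  FIRST[A]={b}  FIRST[B]={a}  FIRST[C]={a}
round 2: (no change)
  FIRST[S]={a,b}  FIRST[A]={b}  FIRST[B]={a}  FIRST[C]={a}

Compute FOLLOW by fixpoint:
seed FOLLOW(S) with $
round 1:
  S→B A b: FOLLOW(B) ⊇ FIRST(A) = {b}; new: +{b}
  S→B A b: FOLLOW(A) ⊇ FIRST(b) = {b}; new: +{b}
  S→b C: FOLLOW(C) ⊇ FOLLOW(S) ⊇ {$}; new: +{$}
  FOLLOW[S]={$}  FOLLOW[A]={b}  FOLLOW[B]={b}  FOLLOW[C]={$}
round 2: done
  FOLLOW[S]={$}  FOLLOW[A]={b}  FOLLOW[B]={b}  FOLLOW[C]={$}

FOLLOW(A) = ["b"]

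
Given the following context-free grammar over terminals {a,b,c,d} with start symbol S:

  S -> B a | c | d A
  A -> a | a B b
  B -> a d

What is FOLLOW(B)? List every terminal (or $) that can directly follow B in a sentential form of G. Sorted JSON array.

Compute FIRST by fixpoint:
[1]
  A via A→a: +{a}
  B via B→a d: +{a}
  S via S→B a: +{a}
  S via S→c: +{c}
  S via S→d A: +{d}
  FIRST[S]={a,c,d}  FIRST[A]={a}  FIRST[B]={a}
[2] (no change)
  FIRST[S]={a,c,d}  FIRST[A]={a}  FIRST[B]={a}

FOLLOW sets:
FOLLOW(S) := {$}
iter 1:
  A→a B b: FOLLOW(B) ⊇ FIRST(b) = {b}; new: +{b}
  S→B a: FOLLOW(B) ⊇ FIRST(a) = {a}; new: +{a}
  S→d A: FOLLOW(A) ⊇ FOLLOW(S) ⊇ {$}; new: +{$}
  S: {$}  A: {$}  B: {a,b}
iter 2: done
  S: {$}  A: {$}  B: {a,b}

FOLLOW(B) = ["a", "b"]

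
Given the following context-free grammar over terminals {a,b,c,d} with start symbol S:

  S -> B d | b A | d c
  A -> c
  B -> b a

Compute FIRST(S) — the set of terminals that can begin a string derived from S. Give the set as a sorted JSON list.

FIRST sets, iterate to fixpoint:
[1]
  A via A→c: +{c}
  B via B→b a: +{b}
  S via S→B d: +{b}
  S via S→d c: +{d}
  FIRST[S]={b,d}  FIRST[A]={c}  FIRST[B]={b}
[2] done
  FIRST[S]={b,d}  FIRST[A]={c}  FIRST[B]={b}

FIRST(S) = ["b", "d"]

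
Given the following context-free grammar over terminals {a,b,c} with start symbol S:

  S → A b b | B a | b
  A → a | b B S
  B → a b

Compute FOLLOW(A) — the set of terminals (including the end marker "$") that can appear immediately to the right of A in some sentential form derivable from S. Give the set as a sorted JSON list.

FIRST iteration:
iter 1:
  A via A→a: +{a}
  A via A→b B S: +{b}
  B via B→a b: +{a}
  S via S→A b b: +{a,b}
  FIRST(S)={a,b}  FIRST(A)={a,b}  FIRST(B)={a}
iter 2: — fixpoint
  FIRST(S)={a,b}  FIRST(A)={a,b}  FIRST(B)={a}

FOLLOW iteration:
seed FOLLOW(S) with $
iter 1:
  A→b B S: FOLLOW(B) ⊇ FIRST(S) = {a,b}; new: +{a,b}
  S→A b b: FOLLOW(A) ⊇ FIRST(b) = {b}; new: +{b}
  S: {$}  A: {b}  B: {a,b}
iter 2:
  A→b B S: FOLLOW(S) ⊇ FOLLOW(A) ⊇ {b}; new: +{b}
  S: {$,b}  A: {b}  B: {a,b}
iter 3: — fixpoint
  S: {$,b}  A: {b}  B: {a,b}

FOLLOW(A) = ["b"]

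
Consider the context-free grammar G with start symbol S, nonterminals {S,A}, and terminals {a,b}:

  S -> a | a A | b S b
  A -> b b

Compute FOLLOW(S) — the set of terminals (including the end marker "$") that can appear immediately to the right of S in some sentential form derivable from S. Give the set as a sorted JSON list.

FIRST iteration:
round 1:
  A via A→b b: +{b}
  S via S→a: +{a}
  S via S→b S b: +{b}
  FIRST[S]={a,b}  FIRST[A]={b}
round 2: done
  FIRST[S]={a,b}  FIRST[A]={b}

Compute FOLLOW by fixpoint:
seed FOLLOW(S) with $
[1]
  S→a A: FOLLOW(A) ⊇ FOLLOW(S) ⊇ {$}; new: +{$}
  S→b S b: FOLLOW(S) ⊇ FIRST(b) = {b}; new: +{b}
  FOLLOW[S]={$,b}  FOLLOW[A]={$}
[2]
  S→a A: FOLLOW(A) ⊇ FOLLOW(S) ⊇ {$,b}; new: +{b}
  FOLLOW[S]={$,b}  FOLLOW[A]={$,b}
[3] (stable)
  FOLLOW[S]={$,b}  FOLLOW[A]={$,b}

FOLLOW(S) = ["$", "b"]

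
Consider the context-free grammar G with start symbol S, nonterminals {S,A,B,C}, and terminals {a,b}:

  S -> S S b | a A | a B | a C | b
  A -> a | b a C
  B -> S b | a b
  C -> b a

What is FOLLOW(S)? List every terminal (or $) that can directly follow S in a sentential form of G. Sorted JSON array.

FIRST sets, iterate to fixpoint:
[1]
  A via A→a: +{a}
  A via A→b a C: +{b}
  B via B→a b: +{a}
  C via C→b a: +{b}
  S via S→a A: +{a}
  S via S→b: +{b}
  FIRST(S)={a,b}  FIRST(A)={a,b}  FIRST(B)={a}  FIRST(C)={b}
[2]
  B via B→S b: +{b}
  FIRST(S)={a,b}  FIRST(A)={a,b}  FIRST(B)={a,b}  FIRST(C)={b}
[3] — fixpoint
  FIRST(S)={a,b}  FIRST(A)={a,b}  FIRST(B)={a,b}  FIRST(C)={b}

Compute FOLLOW by fixpoint:
seed FOLLOW(S) with $
round 1:
  B→S b: FOLLOW(S) ⊇ FIRST(b) = {b}; new: +{b}
  S→S S b: FOLLOW(S) ⊇ FIRST(S) = {a,b}; new: +{a}
  S→a A: FOLLOW(A) ⊇ FOLLOW(S) ⊇ {$,a,b}; new: +{$,a,b}
  S→a B: FOLLOW(B) ⊇ FOLLOW(S) ⊇ {$,a,b}; new: +{$,a,b}
  S→a C: FOLLOW(C) ⊇ FOLLOW(S) ⊇ {$,a,b}; new: +{$,a,b}
  FOLLOW[S]={$,a,b}  FOLLOW[A]={$,a,b}  FOLLOW[B]={$,a,b}  FOLLOW[C]={$,a,b}
round 2: (stable)
  FOLLOW[S]={$,a,b}  FOLLOW[A]={$,a,b}  FOLLOW[B]={$,a,b}  FOLLOW[C]={$,a,b}

FOLLOW(S) = ["$", "a", "b"]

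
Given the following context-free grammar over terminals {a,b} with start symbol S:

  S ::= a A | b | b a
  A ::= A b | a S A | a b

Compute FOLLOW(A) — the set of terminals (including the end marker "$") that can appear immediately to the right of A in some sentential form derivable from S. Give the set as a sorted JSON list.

Compute FIRST by fixpoint:
round 1:
  A via A→a S A: +{a}
  S via S→a A: +{a}
  S via S→b: +{b}
  S: {a,b}  A: {a}
round 2: done
  S: {a,b}  A: {a}

Compute FOLLOW by fixpoint:
FOLLOW(S) := {$}
pass 1:
  A→A b: FOLLOW(A) ⊇ FIRST(b) = {b}; new: +{b}
  A→a S A: FOLLOW(S) ⊇ FIRST(A) = {a}; new: +{a}
  S→a A: FOLLOW(A) ⊇ FOLLOW(S) ⊇ {$,a}; new: +{$,a}
  FOLLOW[S]={$,a}  FOLLOW[A]={$,a,b}
pass 2: (no change)
  FOLLOW[S]={$,a}  FOLLOW[A]={$,a,b}

FOLLOW(A) = ["$", "a", "b"]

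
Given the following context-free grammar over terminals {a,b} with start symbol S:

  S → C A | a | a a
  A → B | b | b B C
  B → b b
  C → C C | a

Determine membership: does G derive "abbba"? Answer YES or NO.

CNF form of G:
  S -> C A | T1 T1 | a
  A -> T0 T0 | T0 X2 | b
  B -> T0 T0
  C -> C C | a
  T0 -> b
  T1 -> a
  X2 -> B C

CYK table (by increasing span):
  cell(0,0) a: {C,S,T1}  orig:{C,S}
  cell(1,1) b: {A,T0}  orig:{A}
  cell(2,2) b: {A,T0}  orig:{A}
  cell(3,3) b: {A,T0}  orig:{A}
  cell(4,4) a: {C,S,T1}  orig:{C,S}
  cell(0,1) ab: {S}
  cell(1,2) bb: {A,B}
  cell(2,3) bb: {A,B}
  cell(3,4) ba: ∅
  cell(0,2) abb: {S}
  cell(1,3) bbb: ∅
  cell(2,4) bba: {X2}  orig:{}
  cell(0,3) abbb: ∅
  cell(1,4) bbba: {A}
  cell(0,4) abbba: {S}

S ∈ T[0,4] ⇒ YES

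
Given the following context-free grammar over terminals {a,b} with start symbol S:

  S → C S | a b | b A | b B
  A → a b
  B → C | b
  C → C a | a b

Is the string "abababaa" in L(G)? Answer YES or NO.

Convert to CNF:
  S -> C S | T0 T1 | T1 A | T1 B
  A -> T0 T1
  B -> C T0 | T0 T1 | b
  C -> C T0 | T0 T1
  T0 -> a
  T1 -> b

Fill CYK table bottom-up:
  cell(0,0) a: {T0}  orig:{}
  cell(1,1) b: {B,T1}  orig:{B}
  cell(2,2) a: {T0}  orig:{}
  cell(3,3) b: {B,T1}  orig:{B}
  cell(4,4) a: {T0}  orig:{}
  cell(5,5) b: {B,T1}  orig:{B}
  cell(6,6) a: {T0}  orig:{}
  cell(7,7) a: {T0}  orig:{}
  cell(0,1) ab: {A,B,C,S}
  cell(1,2) ba: ∅
  cell(2,3) ab: {A,B,C,S}
  cell(3,4) ba: ∅
  cell(4,5) ab: {A,B,C,S}
  cell(5,6) ba: ∅
  cell(6,7) aa: ∅
  cell(0,2) aba: {B,C}
  cell(1,3) bab: {S}
  cell(2,4) aba: {B,C}
  cell(3,5) bab: {S}
  cell(4,6) aba: {B,C}
  cell(5,7) baa: ∅
  cell(0,3) abab: {S}
  cell(1,4) baba: {S}
  cell(2,5) abab: {S}
  cell(3,6) baba: {S}
  cell(4,7) abaa: {B,C}
  cell(0,4) ababa: ∅
  cell(1,5) babab: ∅
  cell(2,6) ababa: ∅
  cell(3,7) babaa: {S}
  cell(0,5) ababab: {S}
  cell(1,6) bababa: ∅
  cell(2,7) ababaa: ∅
  cell(0,6) abababa: {S}
  cell(1,7) bababaa: ∅
  cell(0,7) abababaa: {S}

S ∈ T[0,7] ⇒ YES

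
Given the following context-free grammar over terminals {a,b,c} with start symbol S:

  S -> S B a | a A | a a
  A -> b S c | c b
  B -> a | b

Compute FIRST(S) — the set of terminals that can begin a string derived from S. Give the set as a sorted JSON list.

FIRST sets, iterate to fixpoint:
[1]
  A via A→b S c: +{b}
  A via A→c b: +{c}
  B via B→a: +{a}
  B via B→b: +{b}
  S via S→a A: +{a}
  S: {a}  A: {b,c}  B: {a,b}
[2] (no change)
  S: {a}  A: {b,c}  B: {a,b}

FIRST(S) = ["a"]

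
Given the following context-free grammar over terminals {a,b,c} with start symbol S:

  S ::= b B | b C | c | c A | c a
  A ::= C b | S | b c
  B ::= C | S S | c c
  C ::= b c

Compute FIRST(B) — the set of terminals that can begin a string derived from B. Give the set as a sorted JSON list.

FIRST iteration:
iter 1:
  A via A→b c: +{b}
  B via B→c c: +{c}
  C via C→b c: +{b}
  S via S→b B: +{b}
  S via S→c: +{c}
  FIRST(S)={b,c}  FIRST(A)={b}  FIRST(B)={c}  FIRST(C)={b}
iter 2:
  A via A→S: +{c}
  B via B→C: +{b}
  FIRST(S)={b,c}  FIRST(A)={b,c}  FIRST(B)={b,c}  FIRST(C)={b}
iter 3: (stable)
  FIRST(S)={b,c}  FIRST(A)={b,c}  FIRST(B)={b,c}  FIRST(C)={b}

FIRST(B) = ["b", "c"]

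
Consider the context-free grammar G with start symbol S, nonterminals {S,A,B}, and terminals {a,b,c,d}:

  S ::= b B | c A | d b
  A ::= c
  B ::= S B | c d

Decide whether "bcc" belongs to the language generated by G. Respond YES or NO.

CNF form of G:
  S -> T0 A | T1 T2 | T2 B
  A -> c
  B -> S B | T0 T1
  T0 -> c
  T1 -> d
  T2 -> b

CYK table (by increasing span):
  T[0,0] 'b' = {T2}  orig:{}
  T[1,1] 'c' = {A,T0}  orig:{A}
  T[2,2] 'c' = {A,T0}  orig:{A}
  T[0,1] 'bc' = ∅
  T[1,2] 'cc' = {S}
  T[0,2] 'bcc' = ∅

S ∉ T[0,2] ⇒ NO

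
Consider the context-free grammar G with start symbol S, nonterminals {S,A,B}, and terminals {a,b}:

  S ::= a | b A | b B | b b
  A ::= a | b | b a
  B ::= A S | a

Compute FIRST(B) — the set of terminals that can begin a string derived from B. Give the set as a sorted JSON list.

Compute FIRST by fixpoint:
iter 1:
  A via A→a: +{a}
  A via A→b: +{b}
  B via B→A S: +{a,b}
  S via S→a: +{a}
  S via S→b A: +{b}
  FIRST(S)={a,b}  FIRST(A)={a,b}  FIRST(B)={a,b}
iter 2: done
  FIRST(S)={a,b}  FIRST(A)={a,b}  FIRST(B)={a,b}

FIRST(B) = ["a", "b"]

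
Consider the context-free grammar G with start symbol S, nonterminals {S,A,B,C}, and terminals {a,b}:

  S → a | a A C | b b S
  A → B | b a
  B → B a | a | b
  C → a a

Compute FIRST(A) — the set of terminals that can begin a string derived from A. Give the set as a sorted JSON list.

Compute FIRST by fixpoint:
[1]
  A via A→b a: +{b}
  B via B→a: +{a}
  B via B→b: +{b}
  C via C→a a: +{a}
  S via S→a: +{a}
  S via S→b b S: +{b}
  FIRST(S)={a,b}  FIRST(A)={b}  FIRST(B)={a,b}  FIRST(C)={a}
[2]
  A via A→B: +{a}
  FIRST(S)={a,b}  FIRST(A)={a,b}  FIRST(B)={a,b}  FIRST(C)={a}
[3] done
  FIRST(S)={a,b}  FIRST(A)={a,b}  FIRST(B)={a,b}  FIRST(C)={a}

FIRST(A) = ["a", "b"]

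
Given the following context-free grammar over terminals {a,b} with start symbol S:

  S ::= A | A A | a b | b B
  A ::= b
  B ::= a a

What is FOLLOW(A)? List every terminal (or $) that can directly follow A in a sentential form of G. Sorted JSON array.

Compute FIRST by fixpoint:
iter 1:
  A via A→b: +{b}
  B via B→a a: +{a}
  S via S→A: +{b}
  S via S→a b: +{a}
  FIRST[S]={a,b}  FIRST[A]={b}  FIRST[B]={a}
iter 2: — fixpoint
  FIRST[S]={a,b}  FIRST[A]={b}  FIRST[B]={a}

FOLLOW iteration:
initialize: $ ∈ FOLLOW(S)
iter 1:
  S→A: FOLLOW(A) ⊇ FOLLOW(S) ⊇ {$}; new: +{$}
  S→A A: FOLLOW(A) ⊇ FIRST(A) = {b}; new: +{b}
  S→b B: FOLLOW(B) ⊇ FOLLOW(S) ⊇ {$}; new: +{$}
  S: {$}  A: {$,b}  B: {$}
iter 2: done
  S: {$}  A: {$,b}  B: {$}

FOLLOW(A) = ["$", "b"]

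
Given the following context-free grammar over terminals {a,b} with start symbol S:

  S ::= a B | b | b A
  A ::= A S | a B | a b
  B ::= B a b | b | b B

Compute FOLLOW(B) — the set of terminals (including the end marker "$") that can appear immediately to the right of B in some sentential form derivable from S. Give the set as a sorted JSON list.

FIRST iteration:
[1]
  A via A→a B: +{a}
  B via B→b: +{b}
  S via S→a B: +{a}
  S via S→b: +{b}
  S: {a,b}  A: {a}  B: {b}
[2] done
  S: {a,b}  A: {a}  B: {b}

FOLLOW iteration:
seed FOLLOW(S) with $
iter 1:
  A→A S: FOLLOW(A) ⊇ FIRST(S) = {a,b}; new: +{a,b}
  A→A S: FOLLOW(S) ⊇ FOLLOW(A) ⊇ {a,b}; new: +{a,b}
  A→a B: FOLLOW(B) ⊇ FOLLOW(A) ⊇ {a,b}; new: +{a,b}
  S→a B: FOLLOW(B) ⊇ FOLLOW(S) ⊇ {$,a,b}; new: +{$}
  S→b A: FOLLOW(A) ⊇ FOLLOW(S) ⊇ {$,a,b}; new: +{$}
  FOLLOW(S)={$,a,b}  FOLLOW(A)={$,a,b}  FOLLOW(B)={$,a,b}
iter 2: (stable)
  FOLLOW(S)={$,a,b}  FOLLOW(A)={$,a,b}  FOLLOW(B)={$,a,b}

FOLLOW(B) = ["$", "a", "b"]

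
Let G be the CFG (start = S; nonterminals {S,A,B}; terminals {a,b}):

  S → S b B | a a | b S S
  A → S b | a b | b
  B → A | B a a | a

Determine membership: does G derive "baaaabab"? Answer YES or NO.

Convert to CNF:
  S -> S X3 | T0 X4 | T1 T1
  A -> S T0 | T1 T0 | b
  B -> B X2 | S T0 | T1 T0 | a | b
  T0 -> b
  T1 -> a
  X2 -> T1 T1
  X3 -> T0 B
  X4 -> S S

Fill CYK table bottom-up:
  [0..0]={A,B,T0}  "b"  orig:{A,B}
  [1..1]={B,T1}  "a"  orig:{B}
  [2..2]={B,T1}  "a"  orig:{B}
  [3..3]={B,T1}  "a"  orig:{B}
  [4..4]={B,T1}  "a"  orig:{B}
  [5..5]={A,B,T0}  "b"  orig:{A,B}
  [6..6]={B,T1}  "a"  orig:{B}
  [7..7]={A,B,T0}  "b"  orig:{A,B}
  [0..1]={X3}  "ba"  orig:{}
  [1..2]={S,X2}  "aa"  orig:{S}
  [2..3]={S,X2}  "aa"  orig:{S}
  [3..4]={S,X2}  "aa"  orig:{S}
  [4..5]={A,B}  "ab"
  [5..6]={X3}  "ba"  orig:{}
  [6..7]={A,B}  "ab"
  [0..2]={B}  "baa"
  [1..3]={B}  "aaa"
  [2..4]={B}  "aaa"
  [3..5]={A,B}  "aab"
  [4..6]=∅  "aba"
  [5..7]={X3}  "bab"  orig:{}
  [0..3]={X3}  "baaa"  orig:{}
  [1..4]={X4}  "aaaa"  orig:{}
  [2..5]=∅  "aaab"
  [3..6]={S}  "aaba"
  [4..7]=∅  "abab"
  [0..4]={B,S}  "baaaa"
  [1..5]=∅  "aaaab"
  [2..6]=∅  "aaaba"
  [3..7]={A,B,S}  "aabab"
  [0..5]={A,B}  "baaaab"
  [1..6]={X4}  "aaaaba"  orig:{}
  [2..7]=∅  "aaabab"
  [0..6]={S}  "baaaaba"
  [1..7]={X4}  "aaaabab"  orig:{}
  [0..7]={A,B,S}  "baaaabab"

S ∈ T[0,7] ⇒ YES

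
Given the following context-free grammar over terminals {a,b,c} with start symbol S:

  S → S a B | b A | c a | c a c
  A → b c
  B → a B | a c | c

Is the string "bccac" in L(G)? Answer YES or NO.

Convert to CNF:
  S -> S X3 | T0 A | T1 T2 | T1 X4
  A -> T0 T1
  B -> T2 B | T2 T1 | c
  T0 -> b
  T1 -> c
  T2 -> a
  X3 -> T2 B
  X4 -> T2 T1

Fill CYK table bottom-up:
  cell(0,0) b: {T0}  orig:{}
  cell(1,1) c: {B,T1}  orig:{B}
  cell(2,2) c: {B,T1}  orig:{B}
  cell(3,3) a: {T2}  orig:{}
  cell(4,4) c: {B,T1}  orig:{B}
  cell(0,1) bc: {A}
  cell(1,2) cc: ∅
  cell(2,3) ca: {S}
  cell(3,4) ac: {B,X3,X4}  orig:{B}
  cell(0,2) bcc: ∅
  cell(1,3) cca: ∅
  cell(2,4) cac: {S}
  cell(0,3) bcca: ∅
  cell(1,4) ccac: ∅
  cell(0,4) bccac: ∅

S ∉ T[0,4] ⇒ NO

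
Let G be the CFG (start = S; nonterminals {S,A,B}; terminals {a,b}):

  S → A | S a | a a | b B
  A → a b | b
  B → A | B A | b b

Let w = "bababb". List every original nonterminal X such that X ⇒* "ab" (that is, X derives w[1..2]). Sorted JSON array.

Convert to CNF:
  S -> S T0 | T0 T0 | T0 T1 | T1 B | b
  A -> T0 T1 | b
  B -> B A | T0 T1 | T1 T1 | b
  T0 -> a
  T1 -> b

CYK table (by increasing span) (cells [i..j] with 1 ≤ i ≤ j ≤ 2 only):
  cell(1,1) a: {T0}  orig:{}
  cell(2,2) b: {A,B,S,T1}  orig:{A,B,S}
  cell(1,2) ab: {A,B,S}

Original NTs in T[1,2] deriving "ab": ["A", "B", "S"]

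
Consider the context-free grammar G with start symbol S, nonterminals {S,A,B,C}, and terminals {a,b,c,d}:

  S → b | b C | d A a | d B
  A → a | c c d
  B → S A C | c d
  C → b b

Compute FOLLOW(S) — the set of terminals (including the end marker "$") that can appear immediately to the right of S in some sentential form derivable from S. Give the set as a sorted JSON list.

FIRST iteration:
round 1:
  A via A→a: +{a}
  A via A→c c d: +{c}
  B via B→c d: +{c}
  C via C→b b: +{b}
  S via S→b: +{b}
  S via S→d A a: +{d}
  S: {b,d}  A: {a,c}  B: {c}  C: {b}
round 2:
  B via B→S A C: +{b,d}
  S: {b,d}  A: {a,c}  B: {b,c,d}  C: {b}
round 3: — fixpoint
  S: {b,d}  A: {a,c}  B: {b,c,d}  C: {b}

Compute FOLLOW by fixpoint:
FOLLOW(S) := {$}
[1]
  B→S A C: FOLLOW(S) ⊇ FIRST(A) = {a,c}; new: +{a,c}
  B→S A C: FOLLOW(A) ⊇ FIRST(C) = {b}; new: +{b}
  S→b C: FOLLOW(C) ⊇ FOLLOW(S) ⊇ {$,a,c}; new: +{$,a,c}
  S→d A a: FOLLOW(A) ⊇ FIRST(a) = {a}; new: +{a}
  S→d B: FOLLOW(B) ⊇ FOLLOW(S) ⊇ {$,a,c}; new: +{$,a,c}
  FOLLOW(S)={$,a,c}  FOLLOW(A)={a,b}  FOLLOW(B)={$,a,c}  FOLLOW(C)={$,a,c}
[2] (stable)
  FOLLOW(S)={$,a,c}  FOLLOW(A)={a,b}  FOLLOW(B)={$,a,c}  FOLLOW(C)={$,a,c}

FOLLOW(S) = ["$", "a", "c"]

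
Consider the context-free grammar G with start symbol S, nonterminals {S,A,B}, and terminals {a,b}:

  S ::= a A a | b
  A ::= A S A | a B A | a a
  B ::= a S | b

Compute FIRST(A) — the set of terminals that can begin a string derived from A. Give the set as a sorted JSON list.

Compute FIRST by fixpoint:
pass 1:
  A via A→a B A: +{a}
  B via B→a S: +{a}
  B via B→b: +{b}
  S via S→a A a: +{a}
  S via S→b: +{b}
  FIRST(S)={a,b}  FIRST(A)={a}  FIRST(B)={a,b}
pass 2: — fixpoint
  FIRST(S)={a,b}  FIRST(A)={a}  FIRST(B)={a,b}

FIRST(A) = ["a"]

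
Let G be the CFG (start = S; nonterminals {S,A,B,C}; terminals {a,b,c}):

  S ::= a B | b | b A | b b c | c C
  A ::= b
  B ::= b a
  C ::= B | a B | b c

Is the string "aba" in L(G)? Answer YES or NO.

Convert to CNF:
  S -> T0 A | T0 X3 | T1 B | T2 C | b
  A -> b
  B -> T0 T1
  C -> T0 T1 | T0 T2 | T1 B
  T0 -> b
  T1 -> a
  T2 -> c
  X3 -> T0 T2

CYK fill:
  [0..0]={T1}  "a"  orig:{}
  [1..1]={A,S,T0}  "b"  orig:{A,S}
  [2..2]={T1}  "a"  orig:{}
  [0..1]=∅  "ab"
  [1..2]={B,C}  "ba"
  [0..2]={C,S}  "aba"

S ∈ T[0,2] ⇒ YES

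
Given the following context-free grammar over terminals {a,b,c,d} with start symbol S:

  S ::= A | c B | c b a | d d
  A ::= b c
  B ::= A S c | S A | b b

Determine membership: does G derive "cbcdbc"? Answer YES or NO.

CNF form of G:
  S -> T0 T1 | T1 B | T1 X5 | T3 T3
  A -> T0 T1
  B -> A X4 | S A | T0 T0
  T0 -> b
  T1 -> c
  T2 -> a
  T3 -> d
  X4 -> S T1
  X5 -> T0 T2

CYK table (by increasing span):
  T[0,0] 'c' = {T1}  orig:{}
  T[1,1] 'b' = {T0}  orig:{}
  T[2,2] 'c' = {T1}  orig:{}
  T[3,3] 'd' = {T3}  orig:{}
  T[4,4] 'b' = {T0}  orig:{}
  T[5,5] 'c' = {T1}  orig:{}
  T[0,1] 'cb' = ∅
  T[1,2] 'bc' = {A,S}
  T[2,3] 'cd' = ∅
  T[3,4] 'db' = ∅
  T[4,5] 'bc' = {A,S}
  T[0,2] 'cbc' = ∅
  T[1,3] 'bcd' = ∅
  T[2,4] 'cdb' = ∅
  T[3,5] 'dbc' = ∅
  T[0,3] 'cbcd' = ∅
  T[1,4] 'bcdb' = ∅
  T[2,5] 'cdbc' = ∅
  T[0,4] 'cbcdb' = ∅
  T[1,5] 'bcdbc' = ∅
  T[0,5] 'cbcdbc' = ∅

S ∉ T[0,5] ⇒ NO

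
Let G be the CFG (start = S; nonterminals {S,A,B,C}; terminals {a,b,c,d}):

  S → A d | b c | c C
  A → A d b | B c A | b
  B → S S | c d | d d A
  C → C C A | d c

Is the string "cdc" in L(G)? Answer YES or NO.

Convert to CNF:
  S -> A T0 | T1 T2 | T2 C
  A -> A X3 | B X4 | b
  B -> S S | T0 X5 | T2 T0
  C -> C X6 | T0 T2
  T0 -> d
  T1 -> b
  T2 -> c
  X3 -> T0 T1
  X4 -> T2 A
  X5 -> T0 A
  X6 -> C A

CYK table (by increasing span):
  T[0,0] 'c' = {T2}  orig:{}
  T[1,1] 'd' = {T0}  orig:{}
  T[2,2] 'c' = {T2}  orig:{}
  T[0,1] 'cd' = {B}
  T[1,2] 'dc' = {C}
  T[0,2] 'cdc' = {S}

S ∈ T[0,2] ⇒ YES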